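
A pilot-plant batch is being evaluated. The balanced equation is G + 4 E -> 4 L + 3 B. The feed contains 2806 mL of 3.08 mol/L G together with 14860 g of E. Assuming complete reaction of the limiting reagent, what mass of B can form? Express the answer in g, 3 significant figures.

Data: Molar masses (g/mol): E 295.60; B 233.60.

6060 g

n(G) = 3.08 × 2806/1000 = 8.642 mol
n(E) = 14860 / 295.60 = 50.27 mol
n/ν for G = 8.642/1 = 8.642
n/ν for E = 50.27/4 = 12.57
Smallest n/ν is G → limiting reagent.
n(B) = (3/1) × 8.642 = 25.93 mol
mass = 25.93 × 233.60 = 6057 g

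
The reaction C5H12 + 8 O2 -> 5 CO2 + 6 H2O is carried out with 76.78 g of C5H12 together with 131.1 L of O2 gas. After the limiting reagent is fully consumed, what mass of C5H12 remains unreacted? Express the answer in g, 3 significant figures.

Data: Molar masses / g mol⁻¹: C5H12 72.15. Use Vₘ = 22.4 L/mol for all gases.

n(C5H12) = 76.78 / 72.15 = 1.064 mol
n(O2) = 131.1 / 22.4 = 5.853 mol
n/ν for C5H12 = 1.064/1 = 1.064
n/ν for O2 = 5.853/8 = 0.7316
Smallest n/ν is O2 → limiting reagent.
C5H12 consumed = (1/8) × 5.853 = 0.7316 mol
C5H12 remaining = 1.064 − 0.7316 = 0.3324 mol
mass = 0.3324 × 72.15 = 23.98 g

24.0 g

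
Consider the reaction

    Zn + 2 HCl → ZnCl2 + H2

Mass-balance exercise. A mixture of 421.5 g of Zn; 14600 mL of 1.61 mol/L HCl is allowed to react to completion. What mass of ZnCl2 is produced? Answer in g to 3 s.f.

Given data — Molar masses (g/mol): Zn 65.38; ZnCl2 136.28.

879 g

n(Zn) = 421.5 / 65.38 = 6.447 mol
n(HCl) = 1.61 × 14600/1000 = 23.51 mol
n/ν for Zn = 6.447/1 = 6.447
n/ν for HCl = 23.51/2 = 11.76
Smallest n/ν is Zn → limiting reagent.
n(ZnCl2) = (1/1) × 6.447 = 6.447 mol
mass = 6.447 × 136.28 = 878.6 g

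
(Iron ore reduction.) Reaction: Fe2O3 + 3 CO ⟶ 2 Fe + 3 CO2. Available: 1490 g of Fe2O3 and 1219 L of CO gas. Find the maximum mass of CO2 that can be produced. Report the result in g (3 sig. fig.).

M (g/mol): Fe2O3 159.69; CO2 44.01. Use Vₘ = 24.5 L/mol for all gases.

n(Fe2O3) = 1490 / 159.69 = 9.331 mol
n(CO) = 1219 / 24.5 = 49.76 mol
n/ν for Fe2O3 = 9.331/1 = 9.331
n/ν for CO = 49.76/3 = 16.59
Smallest n/ν is Fe2O3 → limiting reagent.
n(CO2) = (3/1) × 9.331 = 27.99 mol
mass = 27.99 × 44.01 = 1232 g

1230 g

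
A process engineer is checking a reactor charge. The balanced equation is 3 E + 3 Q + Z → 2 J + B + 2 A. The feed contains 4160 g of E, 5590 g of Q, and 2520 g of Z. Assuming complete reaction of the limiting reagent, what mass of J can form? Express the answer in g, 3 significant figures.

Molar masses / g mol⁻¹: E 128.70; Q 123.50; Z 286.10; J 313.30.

5520 g

n(E) = 4160 / 128.70 = 32.32 mol
n(Q) = 5590 / 123.50 = 45.26 mol
n(Z) = 2520 / 286.10 = 8.808 mol
n/ν for E = 32.32/3 = 10.77
n/ν for Q = 45.26/3 = 15.09
n/ν for Z = 8.808/1 = 8.808
Smallest n/ν is Z → limiting reagent.
n(J) = (2/1) × 8.808 = 17.62 mol
mass = 17.62 × 313.30 = 5520 g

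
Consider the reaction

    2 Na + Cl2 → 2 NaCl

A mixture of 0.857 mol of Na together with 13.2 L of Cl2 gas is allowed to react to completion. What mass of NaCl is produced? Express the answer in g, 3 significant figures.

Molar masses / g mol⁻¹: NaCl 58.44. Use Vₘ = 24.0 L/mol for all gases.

50.1 g

n(Na) = 0.8570 mol
n(Cl2) = 13.20 / 24.0 = 0.5500 mol
n/ν for Na = 0.8570/2 = 0.4285
n/ν for Cl2 = 0.5500/1 = 0.5500
Smallest n/ν is Na → limiting reagent.
n(NaCl) = (2/2) × 0.8570 = 0.8570 mol
mass = 0.8570 × 58.44 = 50.08 g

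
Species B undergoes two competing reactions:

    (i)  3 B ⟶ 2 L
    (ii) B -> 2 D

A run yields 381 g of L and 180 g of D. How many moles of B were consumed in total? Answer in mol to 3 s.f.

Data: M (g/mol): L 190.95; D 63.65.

4.41 mol

n(L) = 381 / 190.95 = 1.995 mol
n(D) = 180 / 63.65 = 2.828 mol
n(B) via (i) = (3/2)×1.995 = 2.993 mol
n(B) via (ii) = (1/2)×2.828 = 1.414 mol
total n(B) = 2.993 + 1.414 = 4.407 mol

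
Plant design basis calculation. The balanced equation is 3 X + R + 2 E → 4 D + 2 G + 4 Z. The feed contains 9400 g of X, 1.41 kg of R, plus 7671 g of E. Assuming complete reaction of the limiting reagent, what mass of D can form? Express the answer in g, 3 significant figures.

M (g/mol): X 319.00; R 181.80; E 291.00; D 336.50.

10400 g

n(X) = 9400 / 319.00 = 29.47 mol
n(R) = 1.410×1000 / 181.80 = 7.756 mol
n(E) = 7671 / 291.00 = 26.36 mol
n/ν → X: 9.823, R: 7.756, E: 13.18; R is limiting.
n(D) = (4/1) × 7.756 = 31.02 mol
mass = 31.02 × 336.50 = 10440 g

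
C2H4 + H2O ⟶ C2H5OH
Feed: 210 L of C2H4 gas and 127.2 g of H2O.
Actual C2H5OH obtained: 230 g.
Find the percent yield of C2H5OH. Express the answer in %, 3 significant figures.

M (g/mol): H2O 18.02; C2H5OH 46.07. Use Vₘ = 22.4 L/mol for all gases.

70.7 %

n(C2H4) = 210.0 / 22.4 = 9.375 mol
n(H2O) = 127.2 / 18.02 = 7.059 mol
n/ν → C2H4: 9.375, H2O: 7.059; H2O is limiting.
theoretical n(C2H5OH) = (1/1) × 7.059 = 7.059 mol → 325.2 g
% yield = 230 / 325.2 × 100 = 70.73 %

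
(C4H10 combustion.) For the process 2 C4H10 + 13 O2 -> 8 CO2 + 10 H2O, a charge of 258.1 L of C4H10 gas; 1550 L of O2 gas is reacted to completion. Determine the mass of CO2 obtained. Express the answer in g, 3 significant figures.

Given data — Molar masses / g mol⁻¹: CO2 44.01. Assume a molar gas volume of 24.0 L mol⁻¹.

n(C4H10) = 258.1 / 24.0 = 10.75 mol
n(O2) = 1550 / 24.0 = 64.58 mol
n/ν for C4H10 = 10.75/2 = 5.375
n/ν for O2 = 64.58/13 = 4.968
Smallest n/ν is O2 → limiting reagent.
n(CO2) = (8/13) × 64.58 = 39.74 mol
mass = 39.74 × 44.01 = 1749 g

1750 g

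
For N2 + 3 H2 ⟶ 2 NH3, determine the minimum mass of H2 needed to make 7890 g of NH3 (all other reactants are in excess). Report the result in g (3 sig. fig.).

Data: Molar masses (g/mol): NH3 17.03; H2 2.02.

n(NH3) = 7890 / 17.03 = 463.3 mol
n(H2) = (3/2) × 463.3 = 695.0 mol
mass = 695.0 × 2.02 = 1404 g

1400 g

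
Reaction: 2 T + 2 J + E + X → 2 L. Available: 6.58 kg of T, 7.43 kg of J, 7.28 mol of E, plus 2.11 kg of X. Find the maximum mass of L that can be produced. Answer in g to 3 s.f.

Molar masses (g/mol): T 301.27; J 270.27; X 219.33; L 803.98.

n(T) = 6.580×1000 / 301.27 = 21.84 mol
n(J) = 7.430×1000 / 270.27 = 27.49 mol
n(E) = 7.280 mol
n(X) = 2.110×1000 / 219.33 = 9.620 mol
n/ν for T = 21.84/2 = 10.92
n/ν for J = 27.49/2 = 13.75
n/ν for E = 7.280/1 = 7.280
n/ν for X = 9.620/1 = 9.620
Smallest n/ν is E → limiting reagent.
n(L) = (2/1) × 7.280 = 14.56 mol
mass = 14.56 × 803.98 = 11710 g

11700 g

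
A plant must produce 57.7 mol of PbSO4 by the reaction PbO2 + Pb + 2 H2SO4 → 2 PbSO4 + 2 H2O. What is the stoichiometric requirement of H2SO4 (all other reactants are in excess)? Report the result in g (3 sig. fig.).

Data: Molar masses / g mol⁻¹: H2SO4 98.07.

5660 g

n(PbSO4) = 57.70 mol
n(H2SO4) = (2/2) × 57.70 = 57.70 mol
mass = 57.70 × 98.07 = 5659 g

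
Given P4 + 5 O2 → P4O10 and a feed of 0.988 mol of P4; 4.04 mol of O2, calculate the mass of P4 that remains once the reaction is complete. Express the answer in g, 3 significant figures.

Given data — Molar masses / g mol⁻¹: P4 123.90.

n(P4) = 0.9880 mol
n(O2) = 4.040 mol
n/ν → P4: 0.9880, O2: 0.8080; O2 is limiting.
P4 consumed = (1/5) × 4.040 = 0.8080 mol
P4 remaining = 0.9880 − 0.8080 = 0.1800 mol
mass = 0.1800 × 123.90 = 22.30 g

22.3 g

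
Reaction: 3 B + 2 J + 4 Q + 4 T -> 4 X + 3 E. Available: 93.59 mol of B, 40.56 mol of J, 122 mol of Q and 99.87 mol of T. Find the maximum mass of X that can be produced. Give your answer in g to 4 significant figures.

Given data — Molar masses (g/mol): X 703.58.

57070 g

n(B) = 93.59 mol
n(J) = 40.56 mol
n(Q) = 122.0 mol
n(T) = 99.87 mol
n/ν for B = 93.59/3 = 31.20
n/ν for J = 40.56/2 = 20.28
n/ν for Q = 122.0/4 = 30.50
n/ν for T = 99.87/4 = 24.97
Smallest n/ν is J → limiting reagent.
n(X) = (4/2) × 40.56 = 81.12 mol
mass = 81.12 × 703.58 = 57070 g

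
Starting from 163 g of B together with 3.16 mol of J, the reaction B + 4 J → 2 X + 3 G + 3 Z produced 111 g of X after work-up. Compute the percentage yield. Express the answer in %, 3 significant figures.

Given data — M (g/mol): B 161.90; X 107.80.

65.2 %

n(B) = 163.0 / 161.90 = 1.007 mol
n(J) = 3.160 mol
n/ν → B: 1.007, J: 0.7900; J is limiting.
theoretical n(X) = (2/4) × 3.160 = 1.580 mol → 170.3 g
% yield = 111 / 170.3 × 100 = 65.18 %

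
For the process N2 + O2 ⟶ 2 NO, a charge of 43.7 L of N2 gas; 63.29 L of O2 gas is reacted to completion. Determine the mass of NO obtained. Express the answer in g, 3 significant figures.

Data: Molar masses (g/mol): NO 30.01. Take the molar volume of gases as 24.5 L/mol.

107 g

n(N2) = 43.70 / 24.5 = 1.784 mol
n(O2) = 63.29 / 24.5 = 2.583 mol
n/ν for N2 = 1.784/1 = 1.784
n/ν for O2 = 2.583/1 = 2.583
Smallest n/ν is N2 → limiting reagent.
n(NO) = (2/1) × 1.784 = 3.568 mol
mass = 3.568 × 30.01 = 107.1 g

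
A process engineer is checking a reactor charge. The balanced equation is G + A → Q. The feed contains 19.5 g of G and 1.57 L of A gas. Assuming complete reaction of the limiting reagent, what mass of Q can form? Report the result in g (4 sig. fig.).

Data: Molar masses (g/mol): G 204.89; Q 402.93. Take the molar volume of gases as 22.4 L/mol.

n(G) = 19.50 / 204.89 = 0.09517 mol
n(A) = 1.570 / 22.4 = 0.07009 mol
n/ν for G = 0.09517/1 = 0.09517
n/ν for A = 0.07009/1 = 0.07009
Smallest n/ν is A → limiting reagent.
n(Q) = (1/1) × 0.07009 = 0.07009 mol
mass = 0.07009 × 402.93 = 28.24 g

28.24 g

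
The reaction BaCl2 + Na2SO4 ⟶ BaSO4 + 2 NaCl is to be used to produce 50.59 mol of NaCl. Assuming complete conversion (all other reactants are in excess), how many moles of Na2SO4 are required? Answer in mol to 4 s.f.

25.30 mol

n(NaCl) = 50.59 mol
n(Na2SO4) = (1/2) × 50.59 = 25.30 mol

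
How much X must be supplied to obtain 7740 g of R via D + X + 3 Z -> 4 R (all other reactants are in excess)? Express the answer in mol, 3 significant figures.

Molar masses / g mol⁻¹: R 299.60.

n(R) = 7740 / 299.60 = 25.83 mol
n(X) = (1/4) × 25.83 = 6.458 mol

6.46 mol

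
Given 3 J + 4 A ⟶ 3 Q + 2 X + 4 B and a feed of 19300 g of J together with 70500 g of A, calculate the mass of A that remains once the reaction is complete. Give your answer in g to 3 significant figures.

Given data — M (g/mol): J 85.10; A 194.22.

11800 g

n(J) = 19300 / 85.10 = 226.8 mol
n(A) = 70500 / 194.22 = 363.0 mol
n/ν for J = 226.8/3 = 75.60
n/ν for A = 363.0/4 = 90.75
Smallest n/ν is J → limiting reagent.
A consumed = (4/3) × 226.8 = 302.4 mol
A remaining = 363.0 − 302.4 = 60.60 mol
mass = 60.60 × 194.22 = 11770 g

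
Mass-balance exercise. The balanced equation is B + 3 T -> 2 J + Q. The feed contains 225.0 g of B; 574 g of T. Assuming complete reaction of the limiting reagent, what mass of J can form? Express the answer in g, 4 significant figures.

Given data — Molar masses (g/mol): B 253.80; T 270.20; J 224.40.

n(B) = 225.0 / 253.80 = 0.8865 mol
n(T) = 574.0 / 270.20 = 2.124 mol
n/ν for B = 0.8865/1 = 0.8865
n/ν for T = 2.124/3 = 0.7080
Smallest n/ν is T → limiting reagent.
n(J) = (2/3) × 2.124 = 1.416 mol
mass = 1.416 × 224.40 = 317.8 g

317.8 g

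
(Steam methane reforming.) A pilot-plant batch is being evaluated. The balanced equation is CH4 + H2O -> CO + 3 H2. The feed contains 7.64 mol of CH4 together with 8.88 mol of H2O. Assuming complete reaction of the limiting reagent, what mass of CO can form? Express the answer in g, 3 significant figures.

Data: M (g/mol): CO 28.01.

n(CH4) = 7.640 mol
n(H2O) = 8.880 mol
n/ν → CH4: 7.640, H2O: 8.880; CH4 is limiting.
n(CO) = (1/1) × 7.640 = 7.640 mol
mass = 7.640 × 28.01 = 214.0 g

214 g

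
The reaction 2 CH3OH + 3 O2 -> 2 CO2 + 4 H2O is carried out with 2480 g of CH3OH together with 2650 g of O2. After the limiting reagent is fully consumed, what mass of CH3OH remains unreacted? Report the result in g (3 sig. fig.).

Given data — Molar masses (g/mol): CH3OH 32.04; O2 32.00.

n(CH3OH) = 2480 / 32.04 = 77.40 mol
n(O2) = 2650 / 32.00 = 82.81 mol
n/ν for CH3OH = 77.40/2 = 38.70
n/ν for O2 = 82.81/3 = 27.60
Smallest n/ν is O2 → limiting reagent.
CH3OH consumed = (2/3) × 82.81 = 55.21 mol
CH3OH remaining = 77.40 − 55.21 = 22.19 mol
mass = 22.19 × 32.04 = 711.0 g

711 g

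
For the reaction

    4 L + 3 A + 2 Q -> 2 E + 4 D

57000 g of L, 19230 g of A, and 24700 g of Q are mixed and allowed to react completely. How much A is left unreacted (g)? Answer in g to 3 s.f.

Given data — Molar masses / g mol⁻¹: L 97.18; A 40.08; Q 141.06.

8700 g

n(L) = 57000 / 97.18 = 586.5 mol
n(A) = 19230 / 40.08 = 479.8 mol
n(Q) = 24700 / 141.06 = 175.1 mol
n/ν for L = 586.5/4 = 146.6
n/ν for A = 479.8/3 = 159.9
n/ν for Q = 175.1/2 = 87.55
Smallest n/ν is Q → limiting reagent.
A consumed = (3/2) × 175.1 = 262.7 mol
A remaining = 479.8 − 262.7 = 217.1 mol
mass = 217.1 × 40.08 = 8701 g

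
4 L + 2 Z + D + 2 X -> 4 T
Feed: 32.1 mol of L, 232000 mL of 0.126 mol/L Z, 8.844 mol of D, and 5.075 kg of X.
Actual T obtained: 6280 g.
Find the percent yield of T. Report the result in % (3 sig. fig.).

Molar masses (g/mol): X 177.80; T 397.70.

n(L) = 32.10 mol
n(Z) = 0.126 × 232000/1000 = 29.23 mol
n(D) = 8.844 mol
n(X) = 5.075×1000 / 177.80 = 28.54 mol
n/ν for L = 32.10/4 = 8.025
n/ν for Z = 29.23/2 = 14.62
n/ν for D = 8.844/1 = 8.844
n/ν for X = 28.54/2 = 14.27
Smallest n/ν is L → limiting reagent.
theoretical n(T) = (4/4) × 32.10 = 32.10 mol → 12770 g
% yield = 6280 / 12770 × 100 = 49.18 %

49.2 %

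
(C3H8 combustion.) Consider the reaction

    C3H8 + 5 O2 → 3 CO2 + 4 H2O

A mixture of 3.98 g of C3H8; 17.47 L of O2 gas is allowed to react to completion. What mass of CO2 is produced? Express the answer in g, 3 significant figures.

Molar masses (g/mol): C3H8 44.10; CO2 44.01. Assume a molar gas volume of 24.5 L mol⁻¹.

n(C3H8) = 3.980 / 44.10 = 0.09025 mol
n(O2) = 17.47 / 24.5 = 0.7131 mol
n/ν for C3H8 = 0.09025/1 = 0.09025
n/ν for O2 = 0.7131/5 = 0.1426
Smallest n/ν is C3H8 → limiting reagent.
n(CO2) = (3/1) × 0.09025 = 0.2708 mol
mass = 0.2708 × 44.01 = 11.92 g

11.9 g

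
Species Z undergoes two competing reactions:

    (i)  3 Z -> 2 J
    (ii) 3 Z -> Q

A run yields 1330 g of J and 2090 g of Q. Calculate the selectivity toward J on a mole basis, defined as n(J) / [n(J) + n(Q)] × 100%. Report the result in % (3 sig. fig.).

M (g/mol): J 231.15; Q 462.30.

n(J) = 1330 / 231.15 = 5.754 mol
n(Q) = 2090 / 462.30 = 4.521 mol
selectivity = 5.754/(5.754+4.521) × 100 = 56.00 %

56.0 %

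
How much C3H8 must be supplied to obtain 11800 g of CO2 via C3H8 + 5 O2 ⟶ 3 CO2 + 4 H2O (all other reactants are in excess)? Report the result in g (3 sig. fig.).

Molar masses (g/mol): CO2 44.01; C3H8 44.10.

3940 g

n(CO2) = 11800 / 44.01 = 268.1 mol
n(C3H8) = (1/3) × 268.1 = 89.37 mol
mass = 89.37 × 44.10 = 3941 g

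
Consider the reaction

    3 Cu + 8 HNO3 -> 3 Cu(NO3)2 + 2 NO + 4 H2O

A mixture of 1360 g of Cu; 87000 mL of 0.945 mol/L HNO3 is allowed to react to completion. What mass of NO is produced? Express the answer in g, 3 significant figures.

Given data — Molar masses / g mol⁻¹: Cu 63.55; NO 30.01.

428 g

n(Cu) = 1360 / 63.55 = 21.40 mol
n(HNO3) = 0.945 × 87000/1000 = 82.22 mol
n/ν → Cu: 7.133, HNO3: 10.28; Cu is limiting.
n(NO) = (2/3) × 21.40 = 14.27 mol
mass = 14.27 × 30.01 = 428.2 g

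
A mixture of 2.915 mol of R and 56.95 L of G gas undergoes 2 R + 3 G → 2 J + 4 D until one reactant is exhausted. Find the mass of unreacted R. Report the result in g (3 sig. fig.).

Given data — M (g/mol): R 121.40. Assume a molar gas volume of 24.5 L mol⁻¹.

n(R) = 2.915 mol
n(G) = 56.95 / 24.5 = 2.324 mol
n/ν → R: 1.458, G: 0.7747; G is limiting.
R consumed = (2/3) × 2.324 = 1.549 mol
R remaining = 2.915 − 1.549 = 1.366 mol
mass = 1.366 × 121.40 = 165.8 g

166 g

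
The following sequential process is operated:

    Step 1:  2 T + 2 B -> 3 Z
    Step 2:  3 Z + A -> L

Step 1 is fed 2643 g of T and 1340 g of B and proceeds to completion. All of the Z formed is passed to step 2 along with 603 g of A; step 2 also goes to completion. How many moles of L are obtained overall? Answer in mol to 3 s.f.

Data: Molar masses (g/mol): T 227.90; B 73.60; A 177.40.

Step 1:
n(T) = 2643 / 227.90 = 11.60 mol
n(B) = 1340 / 73.60 = 18.21 mol
n/ν → T: 5.800, B: 9.105; T is limiting.
n(Z) produced = (3/2) × 11.60 = 17.40 mol
Step 2:
n(Z) available = 17.40 mol
n(A) = 603.0 / 177.40 = 3.399 mol
n/ν → Z: 5.800, A: 3.399; A is limiting.
n(L) = (1/1) × 3.399 = 3.399 mol

3.40 mol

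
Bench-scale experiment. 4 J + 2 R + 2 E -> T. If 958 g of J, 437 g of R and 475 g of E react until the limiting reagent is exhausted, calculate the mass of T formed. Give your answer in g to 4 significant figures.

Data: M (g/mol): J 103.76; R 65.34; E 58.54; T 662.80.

1530 g

n(J) = 958.0 / 103.76 = 9.233 mol
n(R) = 437.0 / 65.34 = 6.688 mol
n(E) = 475.0 / 58.54 = 8.114 mol
n/ν for J = 9.233/4 = 2.308
n/ν for R = 6.688/2 = 3.344
n/ν for E = 8.114/2 = 4.057
Smallest n/ν is J → limiting reagent.
n(T) = (1/4) × 9.233 = 2.308 mol
mass = 2.308 × 662.80 = 1530 g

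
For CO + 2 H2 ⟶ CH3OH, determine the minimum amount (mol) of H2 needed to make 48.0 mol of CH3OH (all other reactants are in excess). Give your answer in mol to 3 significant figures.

n(CH3OH) = 48.00 mol
n(H2) = (2/1) × 48.00 = 96.00 mol

96.0 mol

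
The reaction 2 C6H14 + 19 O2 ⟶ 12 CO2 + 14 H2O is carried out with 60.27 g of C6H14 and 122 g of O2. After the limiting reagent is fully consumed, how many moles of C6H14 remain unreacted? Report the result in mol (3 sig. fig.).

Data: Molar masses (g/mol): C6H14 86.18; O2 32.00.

n(C6H14) = 60.27 / 86.18 = 0.6994 mol
n(O2) = 122.0 / 32.00 = 3.813 mol
n/ν for C6H14 = 0.6994/2 = 0.3497
n/ν for O2 = 3.813/19 = 0.2007
Smallest n/ν is O2 → limiting reagent.
C6H14 consumed = (2/19) × 3.813 = 0.4014 mol
C6H14 remaining = 0.6994 − 0.4014 = 0.2980 mol

0.298 mol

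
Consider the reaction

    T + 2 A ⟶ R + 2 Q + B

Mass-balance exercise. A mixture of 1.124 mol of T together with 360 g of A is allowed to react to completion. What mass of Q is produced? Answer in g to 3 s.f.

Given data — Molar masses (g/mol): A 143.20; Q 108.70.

n(T) = 1.124 mol
n(A) = 360.0 / 143.20 = 2.514 mol
n/ν → T: 1.124, A: 1.257; T is limiting.
n(Q) = (2/1) × 1.124 = 2.248 mol
mass = 2.248 × 108.70 = 244.4 g

244 g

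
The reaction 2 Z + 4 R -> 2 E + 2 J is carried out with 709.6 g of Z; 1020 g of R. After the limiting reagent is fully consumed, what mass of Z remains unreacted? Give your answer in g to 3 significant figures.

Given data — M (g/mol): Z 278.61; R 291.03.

221 g

n(Z) = 709.6 / 278.61 = 2.547 mol
n(R) = 1020 / 291.03 = 3.505 mol
n/ν for Z = 2.547/2 = 1.274
n/ν for R = 3.505/4 = 0.8763
Smallest n/ν is R → limiting reagent.
Z consumed = (2/4) × 3.505 = 1.753 mol
Z remaining = 2.547 − 1.753 = 0.7940 mol
mass = 0.7940 × 278.61 = 221.2 g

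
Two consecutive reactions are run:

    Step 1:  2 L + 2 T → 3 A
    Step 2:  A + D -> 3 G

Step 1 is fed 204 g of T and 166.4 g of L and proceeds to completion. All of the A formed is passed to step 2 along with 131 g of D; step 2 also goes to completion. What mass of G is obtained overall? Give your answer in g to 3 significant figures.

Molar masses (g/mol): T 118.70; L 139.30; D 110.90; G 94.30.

Step 1:
n(T) = 204.0 / 118.70 = 1.719 mol
n(L) = 166.4 / 139.30 = 1.195 mol
n/ν → T: 0.8595, L: 0.5975; L is limiting.
n(A) produced = (3/2) × 1.195 = 1.793 mol
Step 2:
n(A) available = 1.793 mol
n(D) = 131.0 / 110.90 = 1.181 mol
n/ν → A: 1.793, D: 1.181; D is limiting.
n(G) = (3/1) × 1.181 = 3.543 mol
mass = 3.543 × 94.30 = 334.1 g

334 g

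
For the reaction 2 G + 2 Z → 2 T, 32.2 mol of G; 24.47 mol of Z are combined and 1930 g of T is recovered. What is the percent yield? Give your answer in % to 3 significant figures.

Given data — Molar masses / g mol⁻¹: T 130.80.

n(G) = 32.20 mol
n(Z) = 24.47 mol
n/ν → G: 16.10, Z: 12.24; Z is limiting.
theoretical n(T) = (2/2) × 24.47 = 24.47 mol → 3201 g
% yield = 1930 / 3201 × 100 = 60.29 %

60.3 %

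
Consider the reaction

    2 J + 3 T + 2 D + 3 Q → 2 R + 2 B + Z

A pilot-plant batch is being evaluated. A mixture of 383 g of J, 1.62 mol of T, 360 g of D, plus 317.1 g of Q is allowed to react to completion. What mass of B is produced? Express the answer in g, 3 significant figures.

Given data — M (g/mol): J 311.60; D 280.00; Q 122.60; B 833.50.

900 g

n(J) = 383.0 / 311.60 = 1.229 mol
n(T) = 1.620 mol
n(D) = 360.0 / 280.00 = 1.286 mol
n(Q) = 317.1 / 122.60 = 2.586 mol
n/ν for J = 1.229/2 = 0.6145
n/ν for T = 1.620/3 = 0.5400
n/ν for D = 1.286/2 = 0.6430
n/ν for Q = 2.586/3 = 0.8620
Smallest n/ν is T → limiting reagent.
n(B) = (2/3) × 1.620 = 1.080 mol
mass = 1.080 × 833.50 = 900.2 g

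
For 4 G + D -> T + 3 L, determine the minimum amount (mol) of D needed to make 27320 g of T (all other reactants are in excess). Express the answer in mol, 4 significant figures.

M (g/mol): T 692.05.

39.48 mol

n(T) = 27320 / 692.05 = 39.48 mol
n(D) = (1/1) × 39.48 = 39.48 mol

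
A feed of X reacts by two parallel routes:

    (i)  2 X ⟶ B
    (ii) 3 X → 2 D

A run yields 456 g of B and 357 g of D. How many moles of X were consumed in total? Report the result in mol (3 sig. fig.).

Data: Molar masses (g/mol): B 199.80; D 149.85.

8.14 mol

n(B) = 456 / 199.80 = 2.282 mol
n(D) = 357 / 149.85 = 2.382 mol
n(X) via (i) = (2/1)×2.282 = 4.564 mol
n(X) via (ii) = (3/2)×2.382 = 3.573 mol
total n(X) = 4.564 + 3.573 = 8.137 mol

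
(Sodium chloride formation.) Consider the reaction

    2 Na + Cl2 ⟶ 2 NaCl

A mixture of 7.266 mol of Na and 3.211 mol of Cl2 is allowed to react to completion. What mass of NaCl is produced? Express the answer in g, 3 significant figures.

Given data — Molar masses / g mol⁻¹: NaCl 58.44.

n(Na) = 7.266 mol
n(Cl2) = 3.211 mol
n/ν for Na = 7.266/2 = 3.633
n/ν for Cl2 = 3.211/1 = 3.211
Smallest n/ν is Cl2 → limiting reagent.
n(NaCl) = (2/1) × 3.211 = 6.422 mol
mass = 6.422 × 58.44 = 375.3 g

375 g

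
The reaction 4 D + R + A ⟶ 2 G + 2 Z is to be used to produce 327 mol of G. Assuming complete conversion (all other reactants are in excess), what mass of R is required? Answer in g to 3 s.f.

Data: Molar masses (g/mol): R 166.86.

27300 g

n(G) = 327.0 mol
n(R) = (1/2) × 327.0 = 163.5 mol
mass = 163.5 × 166.86 = 27280 g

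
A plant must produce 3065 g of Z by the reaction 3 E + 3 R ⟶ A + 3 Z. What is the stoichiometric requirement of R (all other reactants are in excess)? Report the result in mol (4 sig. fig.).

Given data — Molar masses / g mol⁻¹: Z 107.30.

n(Z) = 3065 / 107.30 = 28.56 mol
n(R) = (3/3) × 28.56 = 28.56 mol

28.56 mol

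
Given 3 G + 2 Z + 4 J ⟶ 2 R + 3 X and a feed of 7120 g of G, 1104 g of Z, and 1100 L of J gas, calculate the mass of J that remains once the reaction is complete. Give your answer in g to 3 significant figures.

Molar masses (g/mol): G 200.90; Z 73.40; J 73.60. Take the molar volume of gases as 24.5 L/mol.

1090 g

n(G) = 7120 / 200.90 = 35.44 mol
n(Z) = 1104 / 73.40 = 15.04 mol
n(J) = 1100 / 24.5 = 44.90 mol
n/ν for G = 35.44/3 = 11.81
n/ν for Z = 15.04/2 = 7.520
n/ν for J = 44.90/4 = 11.23
Smallest n/ν is Z → limiting reagent.
J consumed = (4/2) × 15.04 = 30.08 mol
J remaining = 44.90 − 30.08 = 14.82 mol
mass = 14.82 × 73.60 = 1091 g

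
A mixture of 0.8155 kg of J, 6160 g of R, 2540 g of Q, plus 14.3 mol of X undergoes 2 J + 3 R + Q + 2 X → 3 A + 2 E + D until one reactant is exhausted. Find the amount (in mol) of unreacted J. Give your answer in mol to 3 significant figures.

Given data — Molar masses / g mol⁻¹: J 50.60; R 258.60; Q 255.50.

n(J) = 0.8155×1000 / 50.60 = 16.12 mol
n(R) = 6160 / 258.60 = 23.82 mol
n(Q) = 2540 / 255.50 = 9.941 mol
n(X) = 14.30 mol
n/ν for J = 16.12/2 = 8.060
n/ν for R = 23.82/3 = 7.940
n/ν for Q = 9.941/1 = 9.941
n/ν for X = 14.30/2 = 7.150
Smallest n/ν is X → limiting reagent.
J consumed = (2/2) × 14.30 = 14.30 mol
J remaining = 16.12 − 14.30 = 1.820 mol

1.82 mol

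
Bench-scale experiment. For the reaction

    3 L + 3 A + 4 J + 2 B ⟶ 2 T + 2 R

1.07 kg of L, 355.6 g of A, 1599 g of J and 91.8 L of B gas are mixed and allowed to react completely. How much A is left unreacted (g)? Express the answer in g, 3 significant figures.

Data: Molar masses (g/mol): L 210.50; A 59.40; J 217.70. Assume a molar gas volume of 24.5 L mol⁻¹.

n(L) = 1.070×1000 / 210.50 = 5.083 mol
n(A) = 355.6 / 59.40 = 5.987 mol
n(J) = 1599 / 217.70 = 7.345 mol
n(B) = 91.80 / 24.5 = 3.747 mol
n/ν → L: 1.694, A: 1.996, J: 1.836, B: 1.874; L is limiting.
A consumed = (3/3) × 5.083 = 5.083 mol
A remaining = 5.987 − 5.083 = 0.9040 mol
mass = 0.9040 × 59.40 = 53.70 g

53.7 g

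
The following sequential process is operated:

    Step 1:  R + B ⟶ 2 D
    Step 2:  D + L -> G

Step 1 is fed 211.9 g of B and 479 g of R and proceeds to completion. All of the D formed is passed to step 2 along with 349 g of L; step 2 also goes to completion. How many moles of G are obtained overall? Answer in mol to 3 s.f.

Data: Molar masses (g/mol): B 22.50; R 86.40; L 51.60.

Step 1:
n(B) = 211.9 / 22.50 = 9.418 mol
n(R) = 479.0 / 86.40 = 5.544 mol
n/ν → B: 9.418, R: 5.544; R is limiting.
n(D) produced = (2/1) × 5.544 = 11.09 mol
Step 2:
n(D) available = 11.09 mol
n(L) = 349.0 / 51.60 = 6.764 mol
n/ν → D: 11.09, L: 6.764; L is limiting.
n(G) = (1/1) × 6.764 = 6.764 mol

6.76 mol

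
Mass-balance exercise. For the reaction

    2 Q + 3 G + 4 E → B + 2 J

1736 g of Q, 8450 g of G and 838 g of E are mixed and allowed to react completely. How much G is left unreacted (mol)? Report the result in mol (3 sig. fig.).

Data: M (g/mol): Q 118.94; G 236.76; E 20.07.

13.8 mol

n(Q) = 1736 / 118.94 = 14.60 mol
n(G) = 8450 / 236.76 = 35.69 mol
n(E) = 838.0 / 20.07 = 41.75 mol
n/ν → Q: 7.300, G: 11.90, E: 10.44; Q is limiting.
G consumed = (3/2) × 14.60 = 21.90 mol
G remaining = 35.69 − 21.90 = 13.79 mol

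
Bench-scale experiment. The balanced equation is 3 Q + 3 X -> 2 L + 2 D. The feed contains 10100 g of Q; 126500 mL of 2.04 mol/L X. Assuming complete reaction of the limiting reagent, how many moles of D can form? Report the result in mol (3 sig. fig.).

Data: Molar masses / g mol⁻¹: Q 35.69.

n(Q) = 10100 / 35.69 = 283.0 mol
n(X) = 2.04 × 126500/1000 = 258.1 mol
n/ν → Q: 94.33, X: 86.03; X is limiting.
n(D) = (2/3) × 258.1 = 172.1 mol

172 mol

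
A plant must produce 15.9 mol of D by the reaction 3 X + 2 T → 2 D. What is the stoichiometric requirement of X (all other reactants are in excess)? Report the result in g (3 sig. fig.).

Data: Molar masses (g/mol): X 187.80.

n(D) = 15.90 mol
n(X) = (3/2) × 15.90 = 23.85 mol
mass = 23.85 × 187.80 = 4479 g

4480 g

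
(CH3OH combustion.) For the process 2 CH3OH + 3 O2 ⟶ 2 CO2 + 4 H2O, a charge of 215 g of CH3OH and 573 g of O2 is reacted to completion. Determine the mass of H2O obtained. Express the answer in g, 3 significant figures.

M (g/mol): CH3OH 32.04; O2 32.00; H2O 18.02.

242 g

n(CH3OH) = 215.0 / 32.04 = 6.710 mol
n(O2) = 573.0 / 32.00 = 17.91 mol
n/ν for CH3OH = 6.710/2 = 3.355
n/ν for O2 = 17.91/3 = 5.970
Smallest n/ν is CH3OH → limiting reagent.
n(H2O) = (4/2) × 6.710 = 13.42 mol
mass = 13.42 × 18.02 = 241.8 g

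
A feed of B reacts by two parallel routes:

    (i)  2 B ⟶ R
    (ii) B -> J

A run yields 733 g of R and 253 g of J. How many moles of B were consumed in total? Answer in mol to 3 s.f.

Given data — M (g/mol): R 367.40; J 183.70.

n(R) = 733 / 367.40 = 1.995 mol
n(J) = 253 / 183.70 = 1.377 mol
n(B) via (i) = (2/1)×1.995 = 3.990 mol
n(B) via (ii) = (1/1)×1.377 = 1.377 mol
total n(B) = 3.990 + 1.377 = 5.367 mol

5.37 mol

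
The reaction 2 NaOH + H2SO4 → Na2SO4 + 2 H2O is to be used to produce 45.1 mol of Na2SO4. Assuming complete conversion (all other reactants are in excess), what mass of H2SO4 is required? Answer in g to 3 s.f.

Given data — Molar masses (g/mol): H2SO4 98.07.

n(Na2SO4) = 45.10 mol
n(H2SO4) = (1/1) × 45.10 = 45.10 mol
mass = 45.10 × 98.07 = 4423 g

4420 g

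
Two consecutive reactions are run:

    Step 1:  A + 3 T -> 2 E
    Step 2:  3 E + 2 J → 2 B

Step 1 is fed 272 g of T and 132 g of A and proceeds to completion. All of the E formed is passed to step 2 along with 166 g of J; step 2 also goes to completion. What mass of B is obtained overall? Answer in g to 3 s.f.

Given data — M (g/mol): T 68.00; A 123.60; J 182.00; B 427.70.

390 g

Step 1:
n(T) = 272.0 / 68.00 = 4.000 mol
n(A) = 132.0 / 123.60 = 1.068 mol
n/ν for T = 4.000/3 = 1.333
n/ν for A = 1.068/1 = 1.068
Smallest n/ν is A → limiting reagent.
n(E) produced = (2/1) × 1.068 = 2.136 mol
Step 2:
n(E) available = 2.136 mol
n(J) = 166.0 / 182.00 = 0.9121 mol
n/ν for E = 2.136/3 = 0.7120
n/ν for J = 0.9121/2 = 0.4561
Smallest n/ν is J → limiting reagent.
n(B) = (2/2) × 0.9121 = 0.9121 mol
mass = 0.9121 × 427.70 = 390.1 g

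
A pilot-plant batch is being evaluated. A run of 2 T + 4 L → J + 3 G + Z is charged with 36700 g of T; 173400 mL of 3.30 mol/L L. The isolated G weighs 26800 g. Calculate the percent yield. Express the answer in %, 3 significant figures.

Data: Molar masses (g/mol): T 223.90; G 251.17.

43.4 %

n(T) = 36700 / 223.90 = 163.9 mol
n(L) = 3.30 × 173400/1000 = 572.2 mol
n/ν for T = 163.9/2 = 81.95
n/ν for L = 572.2/4 = 143.1
Smallest n/ν is T → limiting reagent.
theoretical n(G) = (3/2) × 163.9 = 245.9 mol → 61760 g
% yield = 26800 / 61760 × 100 = 43.39 %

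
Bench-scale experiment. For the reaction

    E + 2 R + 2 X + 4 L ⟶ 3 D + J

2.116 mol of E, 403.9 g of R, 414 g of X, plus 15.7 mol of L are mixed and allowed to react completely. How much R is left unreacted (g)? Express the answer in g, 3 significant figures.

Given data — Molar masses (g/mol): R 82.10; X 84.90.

56.5 g

n(E) = 2.116 mol
n(R) = 403.9 / 82.10 = 4.920 mol
n(X) = 414.0 / 84.90 = 4.876 mol
n(L) = 15.70 mol
n/ν for E = 2.116/1 = 2.116
n/ν for R = 4.920/2 = 2.460
n/ν for X = 4.876/2 = 2.438
n/ν for L = 15.70/4 = 3.925
Smallest n/ν is E → limiting reagent.
R consumed = (2/1) × 2.116 = 4.232 mol
R remaining = 4.920 − 4.232 = 0.6880 mol
mass = 0.6880 × 82.10 = 56.48 g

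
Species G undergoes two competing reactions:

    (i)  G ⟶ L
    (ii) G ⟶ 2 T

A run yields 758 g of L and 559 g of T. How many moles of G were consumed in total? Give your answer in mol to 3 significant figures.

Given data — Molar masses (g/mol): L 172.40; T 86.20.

n(L) = 758 / 172.40 = 4.397 mol
n(T) = 559 / 86.20 = 6.485 mol
n(G) via (i) = (1/1)×4.397 = 4.397 mol
n(G) via (ii) = (1/2)×6.485 = 3.243 mol
total n(G) = 4.397 + 3.243 = 7.640 mol

7.64 mol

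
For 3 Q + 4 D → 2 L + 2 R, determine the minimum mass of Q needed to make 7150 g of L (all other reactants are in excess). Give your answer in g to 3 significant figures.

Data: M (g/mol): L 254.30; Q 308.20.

13000 g

n(L) = 7150 / 254.30 = 28.12 mol
n(Q) = (3/2) × 28.12 = 42.18 mol
mass = 42.18 × 308.20 = 13000 g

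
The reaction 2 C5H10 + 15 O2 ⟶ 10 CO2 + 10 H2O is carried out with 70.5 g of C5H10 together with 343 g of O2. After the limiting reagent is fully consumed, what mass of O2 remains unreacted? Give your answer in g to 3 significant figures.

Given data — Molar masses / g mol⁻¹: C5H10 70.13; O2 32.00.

102 g

n(C5H10) = 70.50 / 70.13 = 1.005 mol
n(O2) = 343.0 / 32.00 = 10.72 mol
n/ν for C5H10 = 1.005/2 = 0.5025
n/ν for O2 = 10.72/15 = 0.7147
Smallest n/ν is C5H10 → limiting reagent.
O2 consumed = (15/2) × 1.005 = 7.538 mol
O2 remaining = 10.72 − 7.538 = 3.182 mol
mass = 3.182 × 32.00 = 101.8 g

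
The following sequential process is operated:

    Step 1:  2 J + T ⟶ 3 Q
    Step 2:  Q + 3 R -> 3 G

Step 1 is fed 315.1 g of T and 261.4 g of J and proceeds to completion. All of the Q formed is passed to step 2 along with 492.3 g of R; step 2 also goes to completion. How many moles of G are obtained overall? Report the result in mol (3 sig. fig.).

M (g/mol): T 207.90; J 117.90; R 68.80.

7.16 mol

Step 1:
n(T) = 315.1 / 207.90 = 1.516 mol
n(J) = 261.4 / 117.90 = 2.217 mol
n/ν for T = 1.516/1 = 1.516
n/ν for J = 2.217/2 = 1.109
Smallest n/ν is J → limiting reagent.
n(Q) produced = (3/2) × 2.217 = 3.326 mol
Step 2:
n(Q) available = 3.326 mol
n(R) = 492.3 / 68.80 = 7.156 mol
n/ν for Q = 3.326/1 = 3.326
n/ν for R = 7.156/3 = 2.385
Smallest n/ν is R → limiting reagent.
n(G) = (3/3) × 7.156 = 7.156 mol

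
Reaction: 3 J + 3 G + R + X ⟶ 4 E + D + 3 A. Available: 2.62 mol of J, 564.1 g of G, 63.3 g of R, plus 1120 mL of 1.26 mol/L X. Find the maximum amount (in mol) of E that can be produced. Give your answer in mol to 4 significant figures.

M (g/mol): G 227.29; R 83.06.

n(J) = 2.620 mol
n(G) = 564.1 / 227.29 = 2.482 mol
n(R) = 63.30 / 83.06 = 0.7621 mol
n(X) = 1.26 × 1120/1000 = 1.411 mol
n/ν for J = 2.620/3 = 0.8733
n/ν for G = 2.482/3 = 0.8273
n/ν for R = 0.7621/1 = 0.7621
n/ν for X = 1.411/1 = 1.411
Smallest n/ν is R → limiting reagent.
n(E) = (4/1) × 0.7621 = 3.048 mol

3.048 mol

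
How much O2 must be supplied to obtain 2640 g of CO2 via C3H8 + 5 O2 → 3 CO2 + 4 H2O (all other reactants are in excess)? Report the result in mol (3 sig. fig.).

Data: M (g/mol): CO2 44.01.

n(CO2) = 2640 / 44.01 = 59.99 mol
n(O2) = (5/3) × 59.99 = 99.98 mol

100 mol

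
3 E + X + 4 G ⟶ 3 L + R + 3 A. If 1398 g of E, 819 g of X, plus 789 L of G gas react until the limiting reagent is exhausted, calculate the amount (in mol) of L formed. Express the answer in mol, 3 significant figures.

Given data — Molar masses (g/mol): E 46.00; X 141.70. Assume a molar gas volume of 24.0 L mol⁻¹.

n(E) = 1398 / 46.00 = 30.39 mol
n(X) = 819.0 / 141.70 = 5.780 mol
n(G) = 789.0 / 24.0 = 32.88 mol
n/ν → E: 10.13, X: 5.780, G: 8.220; X is limiting.
n(L) = (3/1) × 5.780 = 17.34 mol

17.3 mol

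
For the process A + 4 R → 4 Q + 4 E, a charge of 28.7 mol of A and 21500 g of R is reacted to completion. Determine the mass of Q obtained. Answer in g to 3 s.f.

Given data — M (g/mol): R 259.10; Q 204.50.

n(A) = 28.70 mol
n(R) = 21500 / 259.10 = 82.98 mol
n/ν → A: 28.70, R: 20.75; R is limiting.
n(Q) = (4/4) × 82.98 = 82.98 mol
mass = 82.98 × 204.50 = 16970 g

17000 g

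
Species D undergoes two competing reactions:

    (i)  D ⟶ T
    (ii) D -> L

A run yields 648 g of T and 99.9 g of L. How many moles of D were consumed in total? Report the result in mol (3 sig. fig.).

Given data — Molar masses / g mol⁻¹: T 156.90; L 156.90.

4.77 mol

n(T) = 648 / 156.90 = 4.130 mol
n(L) = 99.9 / 156.90 = 0.6367 mol
n(D) via (i) = (1/1)×4.130 = 4.130 mol
n(D) via (ii) = (1/1)×0.6367 = 0.6367 mol
total n(D) = 4.130 + 0.6367 = 4.767 mol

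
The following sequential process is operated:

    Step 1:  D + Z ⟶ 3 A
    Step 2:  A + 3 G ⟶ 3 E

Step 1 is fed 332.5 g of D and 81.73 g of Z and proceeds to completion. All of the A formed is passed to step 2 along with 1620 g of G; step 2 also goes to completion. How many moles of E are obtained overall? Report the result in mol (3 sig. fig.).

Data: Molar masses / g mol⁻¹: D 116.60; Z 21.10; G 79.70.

Step 1:
n(D) = 332.5 / 116.60 = 2.852 mol
n(Z) = 81.73 / 21.10 = 3.873 mol
n/ν for D = 2.852/1 = 2.852
n/ν for Z = 3.873/1 = 3.873
Smallest n/ν is D → limiting reagent.
n(A) produced = (3/1) × 2.852 = 8.556 mol
Step 2:
n(A) available = 8.556 mol
n(G) = 1620 / 79.70 = 20.33 mol
n/ν for A = 8.556/1 = 8.556
n/ν for G = 20.33/3 = 6.777
Smallest n/ν is G → limiting reagent.
n(E) = (3/3) × 20.33 = 20.33 mol

20.3 mol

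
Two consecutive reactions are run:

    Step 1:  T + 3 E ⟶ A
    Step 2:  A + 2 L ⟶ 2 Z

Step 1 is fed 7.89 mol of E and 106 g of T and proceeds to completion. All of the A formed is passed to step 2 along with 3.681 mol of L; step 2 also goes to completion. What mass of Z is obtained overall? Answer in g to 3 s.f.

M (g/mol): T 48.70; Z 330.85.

1220 g

Step 1:
n(E) = 7.890 mol
n(T) = 106.0 / 48.70 = 2.177 mol
n/ν for E = 7.890/3 = 2.630
n/ν for T = 2.177/1 = 2.177
Smallest n/ν is T → limiting reagent.
n(A) produced = (1/1) × 2.177 = 2.177 mol
Step 2:
n(A) available = 2.177 mol
n(L) = 3.681 mol
n/ν for A = 2.177/1 = 2.177
n/ν for L = 3.681/2 = 1.841
Smallest n/ν is L → limiting reagent.
n(Z) = (2/2) × 3.681 = 3.681 mol
mass = 3.681 × 330.85 = 1218 g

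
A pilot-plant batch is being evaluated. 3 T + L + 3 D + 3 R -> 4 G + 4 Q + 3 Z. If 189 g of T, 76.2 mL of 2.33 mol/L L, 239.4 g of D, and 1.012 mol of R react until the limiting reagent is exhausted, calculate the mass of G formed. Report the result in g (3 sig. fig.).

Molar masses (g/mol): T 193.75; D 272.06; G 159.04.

113 g

n(T) = 189.0 / 193.75 = 0.9755 mol
n(L) = 2.33 × 76.20/1000 = 0.1775 mol
n(D) = 239.4 / 272.06 = 0.8800 mol
n(R) = 1.012 mol
n/ν → T: 0.3252, L: 0.1775, D: 0.2933, R: 0.3373; L is limiting.
n(G) = (4/1) × 0.1775 = 0.7100 mol
mass = 0.7100 × 159.04 = 112.9 g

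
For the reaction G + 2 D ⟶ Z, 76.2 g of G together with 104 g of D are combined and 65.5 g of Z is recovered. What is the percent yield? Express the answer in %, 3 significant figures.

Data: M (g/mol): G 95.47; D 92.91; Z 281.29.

n(G) = 76.20 / 95.47 = 0.7982 mol
n(D) = 104.0 / 92.91 = 1.119 mol
n/ν for G = 0.7982/1 = 0.7982
n/ν for D = 1.119/2 = 0.5595
Smallest n/ν is D → limiting reagent.
theoretical n(Z) = (1/2) × 1.119 = 0.5595 mol → 157.4 g
% yield = 65.5 / 157.4 × 100 = 41.61 %

41.6 %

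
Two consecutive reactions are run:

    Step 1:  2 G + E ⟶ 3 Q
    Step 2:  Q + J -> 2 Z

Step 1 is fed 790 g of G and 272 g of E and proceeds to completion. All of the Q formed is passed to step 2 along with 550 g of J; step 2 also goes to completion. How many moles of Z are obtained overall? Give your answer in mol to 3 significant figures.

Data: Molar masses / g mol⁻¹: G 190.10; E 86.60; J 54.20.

12.5 mol

Step 1:
n(G) = 790.0 / 190.10 = 4.156 mol
n(E) = 272.0 / 86.60 = 3.141 mol
n/ν for G = 4.156/2 = 2.078
n/ν for E = 3.141/1 = 3.141
Smallest n/ν is G → limiting reagent.
n(Q) produced = (3/2) × 4.156 = 6.234 mol
Step 2:
n(Q) available = 6.234 mol
n(J) = 550.0 / 54.20 = 10.15 mol
n/ν for Q = 6.234/1 = 6.234
n/ν for J = 10.15/1 = 10.15
Smallest n/ν is Q → limiting reagent.
n(Z) = (2/1) × 6.234 = 12.47 mol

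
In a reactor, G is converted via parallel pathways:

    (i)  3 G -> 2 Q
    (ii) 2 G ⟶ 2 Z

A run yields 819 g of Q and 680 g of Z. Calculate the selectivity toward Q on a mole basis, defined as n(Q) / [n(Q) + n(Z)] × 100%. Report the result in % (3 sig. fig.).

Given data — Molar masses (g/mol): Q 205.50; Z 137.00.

n(Q) = 819 / 205.50 = 3.985 mol
n(Z) = 680 / 137.00 = 4.964 mol
selectivity = 3.985/(3.985+4.964) × 100 = 44.53 %

44.5 %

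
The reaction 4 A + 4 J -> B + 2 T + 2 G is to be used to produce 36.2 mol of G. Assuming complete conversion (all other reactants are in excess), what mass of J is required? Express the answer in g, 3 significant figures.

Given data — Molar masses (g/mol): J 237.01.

n(G) = 36.20 mol
n(J) = (4/2) × 36.20 = 72.40 mol
mass = 72.40 × 237.01 = 17160 g

17200 g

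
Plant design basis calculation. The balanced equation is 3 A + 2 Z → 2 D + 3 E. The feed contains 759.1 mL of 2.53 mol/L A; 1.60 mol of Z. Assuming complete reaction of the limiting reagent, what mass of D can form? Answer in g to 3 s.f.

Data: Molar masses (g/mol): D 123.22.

n(A) = 2.53 × 759.1/1000 = 1.921 mol
n(Z) = 1.600 mol
n/ν for A = 1.921/3 = 0.6403
n/ν for Z = 1.600/2 = 0.8000
Smallest n/ν is A → limiting reagent.
n(D) = (2/3) × 1.921 = 1.281 mol
mass = 1.281 × 123.22 = 157.8 g

158 g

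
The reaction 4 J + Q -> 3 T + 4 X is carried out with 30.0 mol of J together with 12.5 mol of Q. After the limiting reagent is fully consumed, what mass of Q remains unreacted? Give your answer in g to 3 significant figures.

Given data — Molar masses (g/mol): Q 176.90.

n(J) = 30.00 mol
n(Q) = 12.50 mol
n/ν for J = 30.00/4 = 7.500
n/ν for Q = 12.50/1 = 12.50
Smallest n/ν is J → limiting reagent.
Q consumed = (1/4) × 30.00 = 7.500 mol
Q remaining = 12.50 − 7.500 = 5.000 mol
mass = 5.000 × 176.90 = 884.5 g

885 g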